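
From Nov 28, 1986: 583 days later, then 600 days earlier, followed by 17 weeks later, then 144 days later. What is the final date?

Counting forward 583 days from November 28, 1986:
November has 30 days, so 30 − 28 = 2 days remain after November 28, 1986; 583 − 2 = 581 left.
December 1986 has 31 days: 581 − 31 = 550 left.
January 1987 has 31 days: 550 − 31 = 519 left.
February 1987 has 28 days (1987 is not a leap year): 519 − 28 = 491 left.
March 1987 has 31 days: 491 − 31 = 460 left.
April 1987 has 30 days: 460 − 30 = 430 left.
May 1987 has 31 days: 430 − 31 = 399 left.
June 1987 has 30 days: 399 − 30 = 369 left.
July 1987 has 31 days: 369 − 31 = 338 left.
August 1987 has 31 days: 338 − 31 = 307 left.
September 1987 has 30 days: 307 − 30 = 277 left.
October 1987 has 31 days: 277 − 31 = 246 left.
November 1987 has 30 days: 246 − 30 = 216 left.
December 1987 has 31 days: 216 − 31 = 185 left.
January 1988 has 31 days: 185 − 31 = 154 left.
February 1988 has 29 days (1988 is a leap year): 154 − 29 = 125 left.
March 1988 has 31 days: 125 − 31 = 94 left.
April 1988 has 30 days: 94 − 30 = 64 left.
May 1988 has 31 days: 64 − 31 = 33 left.
June 1988 has 30 days: 33 − 30 = 3 left.
3 days into July 1988 → July 3, 1988.
Going back 600 days from July 3, 1988:
Going back 3 days from July 3, 1988 reaches the end of the previous month; 600 − 3 = 597 left.
June 1988 has 30 days: 597 − 30 = 567 left.
May 1988 has 31 days: 567 − 31 = 536 left.
April 1988 has 30 days: 536 − 30 = 506 left.
March 1988 has 31 days: 506 − 31 = 475 left.
February 1988 has 29 days (1988 is a leap year): 475 − 29 = 446 left.
January 1988 has 31 days: 446 − 31 = 415 left.
December 1987 has 31 days: 415 − 31 = 384 left.
November 1987 has 30 days: 384 − 30 = 354 left.
October 1987 has 31 days: 354 − 31 = 323 left.
September 1987 has 30 days: 323 − 30 = 293 left.
August 1987 has 31 days: 293 − 31 = 262 left.
July 1987 has 31 days: 262 − 31 = 231 left.
June 1987 has 30 days: 231 − 30 = 201 left.
May 1987 has 31 days: 201 − 31 = 170 left.
April 1987 has 30 days: 170 − 30 = 140 left.
March 1987 has 31 days: 140 − 31 = 109 left.
February 1987 has 28 days (1987 is not a leap year): 109 − 28 = 81 left.
January 1987 has 31 days: 81 − 31 = 50 left.
December 1986 has 31 days: 50 − 31 = 19 left.
November 1986 has 30 days; 30 − 19 = 11 → November 11, 1986.
Counting forward 17 weeks (= 119 days) from November 11, 1986:
November has 30 days, so 30 − 11 = 19 days remain after November 11, 1986; 119 − 19 = 100 left.
December 1986 has 31 days: 100 − 31 = 69 left.
January 1987 has 31 days: 69 − 31 = 38 left.
February 1987 has 28 days (1987 is not a leap year): 38 − 28 = 10 left.
10 days into March 1987 → March 10, 1987.
Counting forward 144 days from March 10, 1987:
March has 31 days, so 31 − 10 = 21 days remain after March 10, 1987; 144 − 21 = 123 left.
April 1987 has 30 days: 123 − 30 = 93 left.
May 1987 has 31 days: 93 − 31 = 62 left.
June 1987 has 30 days: 62 − 30 = 32 left.
July 1987 has 31 days: 32 − 31 = 1 left.
1 day into August 1987 → August 1, 1987.

August 1, 1987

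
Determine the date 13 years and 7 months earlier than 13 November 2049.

Going back 13 years and 7 months from November 13, 2049.
-13 years → 2036; month 11 − 7 = 4 → April 2036.
Day 13 is valid in April, giving April 13, 2036.

April 13, 2036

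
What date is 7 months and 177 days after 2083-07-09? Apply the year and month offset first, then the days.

Adding 7 months and 177 days from July 9, 2083: first the month/year part, then the days.
month 7 + 7 = 14, which is month 2 of year 2084 → February 2084.
Day 9 is valid in February, giving February 9, 2084.
Now add 177 days from February 9, 2084.
February has 29 days, so 29 − 9 = 20 days remain after February 9, 2084; 177 − 20 = 157 left.
March 2084 has 31 days: 157 − 31 = 126 left.
April 2084 has 30 days: 126 − 30 = 96 left.
May 2084 has 31 days: 96 − 31 = 65 left.
June 2084 has 30 days: 65 − 30 = 35 left.
July 2084 has 31 days: 35 − 31 = 4 left.
4 days into August 2084 → August 4, 2084.

August 4, 2084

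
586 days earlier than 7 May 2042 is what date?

Going back 586 days from May 7, 2042.
Going back 7 days from May 7, 2042 reaches the end of the previous month; 586 − 7 = 579 left.
April 2042 has 30 days: 579 − 30 = 549 left.
March 2042 has 31 days: 549 − 31 = 518 left.
February 2042 has 28 days (2042 is not a leap year): 518 − 28 = 490 left.
January 2042 has 31 days: 490 − 31 = 459 left.
December 2041 has 31 days: 459 − 31 = 428 left.
November 2041 has 30 days: 428 − 30 = 398 left.
October 2041 has 31 days: 398 − 31 = 367 left.
September 2041 has 30 days: 367 − 30 = 337 left.
August 2041 has 31 days: 337 − 31 = 306 left.
July 2041 has 31 days: 306 − 31 = 275 left.
June 2041 has 30 days: 275 − 30 = 245 left.
May 2041 has 31 days: 245 − 31 = 214 left.
April 2041 has 30 days: 214 − 30 = 184 left.
March 2041 has 31 days: 184 − 31 = 153 left.
February 2041 has 28 days (2041 is not a leap year): 153 − 28 = 125 left.
January 2041 has 31 days: 125 − 31 = 94 left.
December 2040 has 31 days: 94 − 31 = 63 left.
November 2040 has 30 days: 63 − 30 = 33 left.
October 2040 has 31 days: 33 − 31 = 2 left.
September 2040 has 30 days; 30 − 2 = 28 → September 28, 2040.

September 28, 2040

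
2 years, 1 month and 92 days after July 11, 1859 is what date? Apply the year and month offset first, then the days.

Adding 2 years, 1 month and 92 days from July 11, 1859: first the month/year part, then the days.
+2 years → 1861; month 7 + 1 = 8 → August 1861.
Day 11 is valid in August, giving August 11, 1861.
Now add 92 days from August 11, 1861.
August has 31 days, so 31 − 11 = 20 days remain after August 11, 1861; 92 − 20 = 72 left.
September 1861 has 30 days: 72 − 30 = 42 left.
October 1861 has 31 days: 42 − 31 = 11 left.
11 days into November 1861 → November 11, 1861.

November 11, 1861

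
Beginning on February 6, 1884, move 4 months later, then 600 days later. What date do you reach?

Counting forward 4 months from February 6, 1884:
month 2 + 4 = 6 → June 1884.
Day 6 is valid in June, giving June 6, 1884.
Advancing 600 days from June 6, 1884:
June has 30 days, so 30 − 6 = 24 days remain after June 6, 1884; 600 − 24 = 576 left.
July 1884 has 31 days: 576 − 31 = 545 left.
August 1884 has 31 days: 545 − 31 = 514 left.
September 1884 has 30 days: 514 − 30 = 484 left.
October 1884 has 31 days: 484 − 31 = 453 left.
November 1884 has 30 days: 453 − 30 = 423 left.
December 1884 has 31 days: 423 − 31 = 392 left.
January 1885 has 31 days: 392 − 31 = 361 left.
February 1885 has 28 days (1885 is not a leap year): 361 − 28 = 333 left.
March 1885 has 31 days: 333 − 31 = 302 left.
April 1885 has 30 days: 302 − 30 = 272 left.
May 1885 has 31 days: 272 − 31 = 241 left.
June 1885 has 30 days: 241 − 30 = 211 left.
July 1885 has 31 days: 211 − 31 = 180 left.
August 1885 has 31 days: 180 − 31 = 149 left.
September 1885 has 30 days: 149 − 30 = 119 left.
October 1885 has 31 days: 119 − 31 = 88 left.
November 1885 has 30 days: 88 − 30 = 58 left.
December 1885 has 31 days: 58 − 31 = 27 left.
27 days into January 1886 → January 27, 1886.

January 27, 1886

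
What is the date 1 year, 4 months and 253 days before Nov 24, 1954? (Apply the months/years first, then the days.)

November 13, 1952

Subtracting 1 year, 4 months and 253 days from November 24, 1954: first the month/year part, then the days.
-1 year → 1953; month 11 − 4 = 7 → July 1953.
Day 24 is valid in July, giving July 24, 1953.
Now subtract 253 days from July 24, 1953.
Going back 24 days from July 24, 1953 reaches the end of the previous month; 253 − 24 = 229 left.
June 1953 has 30 days: 229 − 30 = 199 left.
May 1953 has 31 days: 199 − 31 = 168 left.
April 1953 has 30 days: 168 − 30 = 138 left.
March 1953 has 31 days: 138 − 31 = 107 left.
February 1953 has 28 days (1953 is not a leap year): 107 − 28 = 79 left.
January 1953 has 31 days: 79 − 31 = 48 left.
December 1952 has 31 days: 48 − 31 = 17 left.
November 1952 has 30 days; 30 − 17 = 13 → November 13, 1952.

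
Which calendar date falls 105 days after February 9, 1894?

Adding 105 days from February 9, 1894.
February has 28 days, so 28 − 9 = 19 days remain after February 9, 1894; 105 − 19 = 86 left.
March 1894 has 31 days: 86 − 31 = 55 left.
April 1894 has 30 days: 55 − 30 = 25 left.
25 days into May 1894 → May 25, 1894.

May 25, 1894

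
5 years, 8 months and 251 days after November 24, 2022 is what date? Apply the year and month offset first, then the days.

April 1, 2029

Advancing 5 years, 8 months and 251 days from November 24, 2022: first the month/year part, then the days.
+5 years → 2027; month 11 + 8 = 19, which is month 7 of year 2028 → July 2028.
Day 24 is valid in July, giving July 24, 2028.
Now add 251 days from July 24, 2028.
July has 31 days, so 31 − 24 = 7 days remain after July 24, 2028; 251 − 7 = 244 left.
August 2028 has 31 days: 244 − 31 = 213 left.
September 2028 has 30 days: 213 − 30 = 183 left.
October 2028 has 31 days: 183 − 31 = 152 left.
November 2028 has 30 days: 152 − 30 = 122 left.
December 2028 has 31 days: 122 − 31 = 91 left.
January 2029 has 31 days: 91 − 31 = 60 left.
February 2029 has 28 days (2029 is not a leap year): 60 − 28 = 32 left.
March 2029 has 31 days: 32 − 31 = 1 left.
1 day into April 2029 → April 1, 2029.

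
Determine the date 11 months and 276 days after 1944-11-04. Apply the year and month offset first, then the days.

July 7, 1946

Adding 11 months and 276 days from November 4, 1944: first the month/year part, then the days.
month 11 + 11 = 22, which is month 10 of year 1945 → October 1945.
Day 4 is valid in October, giving October 4, 1945.
Now add 276 days from October 4, 1945.
October has 31 days, so 31 − 4 = 27 days remain after October 4, 1945; 276 − 27 = 249 left.
November 1945 has 30 days: 249 − 30 = 219 left.
December 1945 has 31 days: 219 − 31 = 188 left.
January 1946 has 31 days: 188 − 31 = 157 left.
February 1946 has 28 days (1946 is not a leap year): 157 − 28 = 129 left.
March 1946 has 31 days: 129 − 31 = 98 left.
April 1946 has 30 days: 98 − 30 = 68 left.
May 1946 has 31 days: 68 − 31 = 37 left.
June 1946 has 30 days: 37 − 30 = 7 left.
7 days into July 1946 → July 7, 1946.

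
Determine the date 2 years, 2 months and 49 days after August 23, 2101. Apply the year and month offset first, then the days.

Adding 2 years, 2 months and 49 days from August 23, 2101: first the month/year part, then the days.
+2 years → 2103; month 8 + 2 = 10 → October 2103.
Day 23 is valid in October, giving October 23, 2103.
Now add 49 days from October 23, 2103.
October has 31 days, so 31 − 23 = 8 days remain after October 23, 2103; 49 − 8 = 41 left.
November 2103 has 30 days: 41 − 30 = 11 left.
11 days into December 2103 → December 11, 2103.

December 11, 2103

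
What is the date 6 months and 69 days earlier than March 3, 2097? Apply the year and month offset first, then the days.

June 26, 2096

Going back 6 months and 69 days from March 3, 2097: first the month/year part, then the days.
month 3 − 6 = -3, which is month 9 of year 2096 → September 2096.
Day 3 is valid in September, giving September 3, 2096.
Now subtract 69 days from September 3, 2096.
Going back 3 days from September 3, 2096 reaches the end of the previous month; 69 − 3 = 66 left.
August 2096 has 31 days: 66 − 31 = 35 left.
July 2096 has 31 days: 35 − 31 = 4 left.
June 2096 has 30 days; 30 − 4 = 26 → June 26, 2096.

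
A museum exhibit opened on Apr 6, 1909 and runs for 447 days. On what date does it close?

Advancing 447 days from April 6, 1909.
April has 30 days, so 30 − 6 = 24 days remain after April 6, 1909; 447 − 24 = 423 left.
May 1909 has 31 days: 423 − 31 = 392 left.
June 1909 has 30 days: 392 − 30 = 362 left.
July 1909 has 31 days: 362 − 31 = 331 left.
August 1909 has 31 days: 331 − 31 = 300 left.
September 1909 has 30 days: 300 − 30 = 270 left.
October 1909 has 31 days: 270 − 31 = 239 left.
November 1909 has 30 days: 239 − 30 = 209 left.
December 1909 has 31 days: 209 − 31 = 178 left.
January 1910 has 31 days: 178 − 31 = 147 left.
February 1910 has 28 days (1910 is not a leap year): 147 − 28 = 119 left.
March 1910 has 31 days: 119 − 31 = 88 left.
April 1910 has 30 days: 88 − 30 = 58 left.
May 1910 has 31 days: 58 − 31 = 27 left.
27 days into June 1910 → June 27, 1910.

June 27, 1910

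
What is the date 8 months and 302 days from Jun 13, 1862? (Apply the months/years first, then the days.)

Counting forward 8 months and 302 days from June 13, 1862: first the month/year part, then the days.
month 6 + 8 = 14, which is month 2 of year 1863 → February 1863.
Day 13 is valid in February, giving February 13, 1863.
Now add 302 days from February 13, 1863.
February has 28 days, so 28 − 13 = 15 days remain after February 13, 1863; 302 − 15 = 287 left.
March 1863 has 31 days: 287 − 31 = 256 left.
April 1863 has 30 days: 256 − 30 = 226 left.
May 1863 has 31 days: 226 − 31 = 195 left.
June 1863 has 30 days: 195 − 30 = 165 left.
July 1863 has 31 days: 165 − 31 = 134 left.
August 1863 has 31 days: 134 − 31 = 103 left.
September 1863 has 30 days: 103 − 30 = 73 left.
October 1863 has 31 days: 73 − 31 = 42 left.
November 1863 has 30 days: 42 − 30 = 12 left.
12 days into December 1863 → December 12, 1863.

December 12, 1863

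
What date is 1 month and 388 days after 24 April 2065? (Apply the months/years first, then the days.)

Advancing 1 month and 388 days from April 24, 2065: first the month/year part, then the days.
month 4 + 1 = 5 → May 2065.
Day 24 is valid in May, giving May 24, 2065.
Now add 388 days from May 24, 2065.
May has 31 days, so 31 − 24 = 7 days remain after May 24, 2065; 388 − 7 = 381 left.
June 2065 has 30 days: 381 − 30 = 351 left.
July 2065 has 31 days: 351 − 31 = 320 left.
August 2065 has 31 days: 320 − 31 = 289 left.
September 2065 has 30 days: 289 − 30 = 259 left.
October 2065 has 31 days: 259 − 31 = 228 left.
November 2065 has 30 days: 228 − 30 = 198 left.
December 2065 has 31 days: 198 − 31 = 167 left.
January 2066 has 31 days: 167 − 31 = 136 left.
February 2066 has 28 days (2066 is not a leap year): 136 − 28 = 108 left.
March 2066 has 31 days: 108 − 31 = 77 left.
April 2066 has 30 days: 77 − 30 = 47 left.
May 2066 has 31 days: 47 − 31 = 16 left.
16 days into June 2066 → June 16, 2066.

June 16, 2066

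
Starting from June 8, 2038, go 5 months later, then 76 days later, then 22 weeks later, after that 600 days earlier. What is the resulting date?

Advancing 5 months from June 8, 2038:
month 6 + 5 = 11 → November 2038.
Day 8 is valid in November, giving November 8, 2038.
Counting forward 76 days from November 8, 2038:
November has 30 days, so 30 − 8 = 22 days remain after November 8, 2038; 76 − 22 = 54 left.
December 2038 has 31 days: 54 − 31 = 23 left.
23 days into January 2039 → January 23, 2039.
Adding 22 weeks (= 154 days) from January 23, 2039:
January has 31 days, so 31 − 23 = 8 days remain after January 23, 2039; 154 − 8 = 146 left.
February 2039 has 28 days (2039 is not a leap year): 146 − 28 = 118 left.
March 2039 has 31 days: 118 − 31 = 87 left.
April 2039 has 30 days: 87 − 30 = 57 left.
May 2039 has 31 days: 57 − 31 = 26 left.
26 days into June 2039 → June 26, 2039.
Going back 600 days from June 26, 2039:
Going back 26 days from June 26, 2039 reaches the end of the previous month; 600 − 26 = 574 left.
May 2039 has 31 days: 574 − 31 = 543 left.
April 2039 has 30 days: 543 − 30 = 513 left.
March 2039 has 31 days: 513 − 31 = 482 left.
February 2039 has 28 days (2039 is not a leap year): 482 − 28 = 454 left.
January 2039 has 31 days: 454 − 31 = 423 left.
December 2038 has 31 days: 423 − 31 = 392 left.
November 2038 has 30 days: 392 − 30 = 362 left.
October 2038 has 31 days: 362 − 31 = 331 left.
September 2038 has 30 days: 331 − 30 = 301 left.
August 2038 has 31 days: 301 − 31 = 270 left.
July 2038 has 31 days: 270 − 31 = 239 left.
June 2038 has 30 days: 239 − 30 = 209 left.
May 2038 has 31 days: 209 − 31 = 178 left.
April 2038 has 30 days: 178 − 30 = 148 left.
March 2038 has 31 days: 148 − 31 = 117 left.
February 2038 has 28 days (2038 is not a leap year): 117 − 28 = 89 left.
January 2038 has 31 days: 89 − 31 = 58 left.
December 2037 has 31 days: 58 − 31 = 27 left.
November 2037 has 30 days; 30 − 27 = 3 → November 3, 2037.

November 3, 2037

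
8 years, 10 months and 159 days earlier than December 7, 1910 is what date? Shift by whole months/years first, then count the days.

Going back 8 years, 10 months and 159 days from December 7, 1910: first the month/year part, then the days.
-8 years → 1902; month 12 − 10 = 2 → February 1902.
Day 7 is valid in February, giving February 7, 1902.
Now subtract 159 days from February 7, 1902.
Going back 7 days from February 7, 1902 reaches the end of the previous month; 159 − 7 = 152 left.
January 1902 has 31 days: 152 − 31 = 121 left.
December 1901 has 31 days: 121 − 31 = 90 left.
November 1901 has 30 days: 90 − 30 = 60 left.
October 1901 has 31 days: 60 − 31 = 29 left.
September 1901 has 30 days; 30 − 29 = 1 → September 1, 1901.

September 1, 1901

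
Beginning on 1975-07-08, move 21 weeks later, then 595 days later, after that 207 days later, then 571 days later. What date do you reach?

September 5, 1979

Adding 21 weeks (= 147 days) from July 8, 1975:
July has 31 days, so 31 − 8 = 23 days remain after July 8, 1975; 147 − 23 = 124 left.
August 1975 has 31 days: 124 − 31 = 93 left.
September 1975 has 30 days: 93 − 30 = 63 left.
October 1975 has 31 days: 63 − 31 = 32 left.
November 1975 has 30 days: 32 − 30 = 2 left.
2 days into December 1975 → December 2, 1975.
Adding 595 days from December 2, 1975:
December has 31 days, so 31 − 2 = 29 days remain after December 2, 1975; 595 − 29 = 566 left.
January 1976 has 31 days: 566 − 31 = 535 left.
February 1976 has 29 days (1976 is a leap year): 535 − 29 = 506 left.
March 1976 has 31 days: 506 − 31 = 475 left.
April 1976 has 30 days: 475 − 30 = 445 left.
May 1976 has 31 days: 445 − 31 = 414 left.
June 1976 has 30 days: 414 − 30 = 384 left.
July 1976 has 31 days: 384 − 31 = 353 left.
August 1976 has 31 days: 353 − 31 = 322 left.
September 1976 has 30 days: 322 − 30 = 292 left.
October 1976 has 31 days: 292 − 31 = 261 left.
November 1976 has 30 days: 261 − 30 = 231 left.
December 1976 has 31 days: 231 − 31 = 200 left.
January 1977 has 31 days: 200 − 31 = 169 left.
February 1977 has 28 days (1977 is not a leap year): 169 − 28 = 141 left.
March 1977 has 31 days: 141 − 31 = 110 left.
April 1977 has 30 days: 110 − 30 = 80 left.
May 1977 has 31 days: 80 − 31 = 49 left.
June 1977 has 30 days: 49 − 30 = 19 left.
19 days into July 1977 → July 19, 1977.
Counting forward 207 days from July 19, 1977:
July has 31 days, so 31 − 19 = 12 days remain after July 19, 1977; 207 − 12 = 195 left.
August 1977 has 31 days: 195 − 31 = 164 left.
September 1977 has 30 days: 164 − 30 = 134 left.
October 1977 has 31 days: 134 − 31 = 103 left.
November 1977 has 30 days: 103 − 30 = 73 left.
December 1977 has 31 days: 73 − 31 = 42 left.
January 1978 has 31 days: 42 − 31 = 11 left.
11 days into February 1978 → February 11, 1978.
Counting forward 571 days from February 11, 1978:
February has 28 days, so 28 − 11 = 17 days remain after February 11, 1978; 571 − 17 = 554 left.
March 1978 has 31 days: 554 − 31 = 523 left.
April 1978 has 30 days: 523 − 30 = 493 left.
May 1978 has 31 days: 493 − 31 = 462 left.
June 1978 has 30 days: 462 − 30 = 432 left.
July 1978 has 31 days: 432 − 31 = 401 left.
August 1978 has 31 days: 401 − 31 = 370 left.
September 1978 has 30 days: 370 − 30 = 340 left.
October 1978 has 31 days: 340 − 31 = 309 left.
November 1978 has 30 days: 309 − 30 = 279 left.
December 1978 has 31 days: 279 − 31 = 248 left.
January 1979 has 31 days: 248 − 31 = 217 left.
February 1979 has 28 days (1979 is not a leap year): 217 − 28 = 189 left.
March 1979 has 31 days: 189 − 31 = 158 left.
April 1979 has 30 days: 158 − 30 = 128 left.
May 1979 has 31 days: 128 − 31 = 97 left.
June 1979 has 30 days: 97 − 30 = 67 left.
July 1979 has 31 days: 67 − 31 = 36 left.
August 1979 has 31 days: 36 − 31 = 5 left.
5 days into September 1979 → September 5, 1979.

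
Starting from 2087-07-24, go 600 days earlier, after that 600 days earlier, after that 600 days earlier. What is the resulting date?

Subtracting 600 days from July 24, 2087:
Going back 24 days from July 24, 2087 reaches the end of the previous month; 600 − 24 = 576 left.
June 2087 has 30 days: 576 − 30 = 546 left.
May 2087 has 31 days: 546 − 31 = 515 left.
April 2087 has 30 days: 515 − 30 = 485 left.
March 2087 has 31 days: 485 − 31 = 454 left.
February 2087 has 28 days (2087 is not a leap year): 454 − 28 = 426 left.
January 2087 has 31 days: 426 − 31 = 395 left.
December 2086 has 31 days: 395 − 31 = 364 left.
November 2086 has 30 days: 364 − 30 = 334 left.
October 2086 has 31 days: 334 − 31 = 303 left.
September 2086 has 30 days: 303 − 30 = 273 left.
August 2086 has 31 days: 273 − 31 = 242 left.
July 2086 has 31 days: 242 − 31 = 211 left.
June 2086 has 30 days: 211 − 30 = 181 left.
May 2086 has 31 days: 181 − 31 = 150 left.
April 2086 has 30 days: 150 − 30 = 120 left.
March 2086 has 31 days: 120 − 31 = 89 left.
February 2086 has 28 days (2086 is not a leap year): 89 − 28 = 61 left.
January 2086 has 31 days: 61 − 31 = 30 left.
December 2085 has 31 days; 31 − 30 = 1 → December 1, 2085.
Subtracting 600 days from December 1, 2085:
Going back 1 day from December 1, 2085 reaches the end of the previous month; 600 − 1 = 599 left.
November 2085 has 30 days: 599 − 30 = 569 left.
October 2085 has 31 days: 569 − 31 = 538 left.
September 2085 has 30 days: 538 − 30 = 508 left.
August 2085 has 31 days: 508 − 31 = 477 left.
July 2085 has 31 days: 477 − 31 = 446 left.
June 2085 has 30 days: 446 − 30 = 416 left.
May 2085 has 31 days: 416 − 31 = 385 left.
April 2085 has 30 days: 385 − 30 = 355 left.
March 2085 has 31 days: 355 − 31 = 324 left.
February 2085 has 28 days (2085 is not a leap year): 324 − 28 = 296 left.
January 2085 has 31 days: 296 − 31 = 265 left.
December 2084 has 31 days: 265 − 31 = 234 left.
November 2084 has 30 days: 234 − 30 = 204 left.
October 2084 has 31 days: 204 − 31 = 173 left.
September 2084 has 30 days: 173 − 30 = 143 left.
August 2084 has 31 days: 143 − 31 = 112 left.
July 2084 has 31 days: 112 − 31 = 81 left.
June 2084 has 30 days: 81 − 30 = 51 left.
May 2084 has 31 days: 51 − 31 = 20 left.
April 2084 has 30 days; 30 − 20 = 10 → April 10, 2084.
Going back 600 days from April 10, 2084:
Going back 10 days from April 10, 2084 reaches the end of the previous month; 600 − 10 = 590 left.
March 2084 has 31 days: 590 − 31 = 559 left.
February 2084 has 29 days (2084 is a leap year): 559 − 29 = 530 left.
January 2084 has 31 days: 530 − 31 = 499 left.
December 2083 has 31 days: 499 − 31 = 468 left.
November 2083 has 30 days: 468 − 30 = 438 left.
October 2083 has 31 days: 438 − 31 = 407 left.
September 2083 has 30 days: 407 − 30 = 377 left.
August 2083 has 31 days: 377 − 31 = 346 left.
July 2083 has 31 days: 346 − 31 = 315 left.
June 2083 has 30 days: 315 − 30 = 285 left.
May 2083 has 31 days: 285 − 31 = 254 left.
April 2083 has 30 days: 254 − 30 = 224 left.
March 2083 has 31 days: 224 − 31 = 193 left.
February 2083 has 28 days (2083 is not a leap year): 193 − 28 = 165 left.
January 2083 has 31 days: 165 − 31 = 134 left.
December 2082 has 31 days: 134 − 31 = 103 left.
November 2082 has 30 days: 103 − 30 = 73 left.
October 2082 has 31 days: 73 − 31 = 42 left.
September 2082 has 30 days: 42 − 30 = 12 left.
August 2082 has 31 days; 31 − 12 = 19 → August 19, 2082.

August 19, 2082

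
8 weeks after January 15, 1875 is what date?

Advancing 8 weeks = 56 days from January 15, 1875.
January has 31 days, so 31 − 15 = 16 days remain after January 15, 1875; 56 − 16 = 40 left.
February 1875 has 28 days (1875 is not a leap year): 40 − 28 = 12 left.
12 days into March 1875 → March 12, 1875.

March 12, 1875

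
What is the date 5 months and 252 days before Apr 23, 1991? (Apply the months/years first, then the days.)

Counting back 5 months and 252 days from April 23, 1991: first the month/year part, then the days.
month 4 − 5 = -1, which is month 11 of year 1990 → November 1990.
Day 23 is valid in November, giving November 23, 1990.
Now subtract 252 days from November 23, 1990.
Going back 23 days from November 23, 1990 reaches the end of the previous month; 252 − 23 = 229 left.
October 1990 has 31 days: 229 − 31 = 198 left.
September 1990 has 30 days: 198 − 30 = 168 left.
August 1990 has 31 days: 168 − 31 = 137 left.
July 1990 has 31 days: 137 − 31 = 106 left.
June 1990 has 30 days: 106 − 30 = 76 left.
May 1990 has 31 days: 76 − 31 = 45 left.
April 1990 has 30 days: 45 − 30 = 15 left.
March 1990 has 31 days; 31 − 15 = 16 → March 16, 1990.

March 16, 1990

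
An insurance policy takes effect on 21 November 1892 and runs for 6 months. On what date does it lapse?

May 21, 1893

Advancing 6 months from November 21, 1892.
month 11 + 6 = 17, which is month 5 of year 1893 → May 1893.
Day 21 is valid in May, giving May 21, 1893.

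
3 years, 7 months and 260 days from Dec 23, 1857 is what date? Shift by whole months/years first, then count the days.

Counting forward 3 years, 7 months and 260 days from December 23, 1857: first the month/year part, then the days.
+3 years → 1860; month 12 + 7 = 19, which is month 7 of year 1861 → July 1861.
Day 23 is valid in July, giving July 23, 1861.
Now add 260 days from July 23, 1861.
July has 31 days, so 31 − 23 = 8 days remain after July 23, 1861; 260 − 8 = 252 left.
August 1861 has 31 days: 252 − 31 = 221 left.
September 1861 has 30 days: 221 − 30 = 191 left.
October 1861 has 31 days: 191 − 31 = 160 left.
November 1861 has 30 days: 160 − 30 = 130 left.
December 1861 has 31 days: 130 − 31 = 99 left.
January 1862 has 31 days: 99 − 31 = 68 left.
February 1862 has 28 days (1862 is not a leap year): 68 − 28 = 40 left.
March 1862 has 31 days: 40 − 31 = 9 left.
9 days into April 1862 → April 9, 1862.

April 9, 1862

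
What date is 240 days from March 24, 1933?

November 19, 1933

Counting forward 240 days from March 24, 1933.
March has 31 days, so 31 − 24 = 7 days remain after March 24, 1933; 240 − 7 = 233 left.
April 1933 has 30 days: 233 − 30 = 203 left.
May 1933 has 31 days: 203 − 31 = 172 left.
June 1933 has 30 days: 172 − 30 = 142 left.
July 1933 has 31 days: 142 − 31 = 111 left.
August 1933 has 31 days: 111 − 31 = 80 left.
September 1933 has 30 days: 80 − 30 = 50 left.
October 1933 has 31 days: 50 − 31 = 19 left.
19 days into November 1933 → November 19, 1933.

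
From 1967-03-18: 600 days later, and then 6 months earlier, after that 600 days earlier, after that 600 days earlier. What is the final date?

January 23, 1965

Adding 600 days from March 18, 1967:
March has 31 days, so 31 − 18 = 13 days remain after March 18, 1967; 600 − 13 = 587 left.
April 1967 has 30 days: 587 − 30 = 557 left.
May 1967 has 31 days: 557 − 31 = 526 left.
June 1967 has 30 days: 526 − 30 = 496 left.
July 1967 has 31 days: 496 − 31 = 465 left.
August 1967 has 31 days: 465 − 31 = 434 left.
September 1967 has 30 days: 434 − 30 = 404 left.
October 1967 has 31 days: 404 − 31 = 373 left.
November 1967 has 30 days: 373 − 30 = 343 left.
December 1967 has 31 days: 343 − 31 = 312 left.
January 1968 has 31 days: 312 − 31 = 281 left.
February 1968 has 29 days (1968 is a leap year): 281 − 29 = 252 left.
March 1968 has 31 days: 252 − 31 = 221 left.
April 1968 has 30 days: 221 − 30 = 191 left.
May 1968 has 31 days: 191 − 31 = 160 left.
June 1968 has 30 days: 160 − 30 = 130 left.
July 1968 has 31 days: 130 − 31 = 99 left.
August 1968 has 31 days: 99 − 31 = 68 left.
September 1968 has 30 days: 68 − 30 = 38 left.
October 1968 has 31 days: 38 − 31 = 7 left.
7 days into November 1968 → November 7, 1968.
Going back 6 months from November 7, 1968:
month 11 − 6 = 5 → May 1968.
Day 7 is valid in May, giving May 7, 1968.
Counting back 600 days from May 7, 1968:
Going back 7 days from May 7, 1968 reaches the end of the previous month; 600 − 7 = 593 left.
April 1968 has 30 days: 593 − 30 = 563 left.
March 1968 has 31 days: 563 − 31 = 532 left.
February 1968 has 29 days (1968 is a leap year): 532 − 29 = 503 left.
January 1968 has 31 days: 503 − 31 = 472 left.
December 1967 has 31 days: 472 − 31 = 441 left.
November 1967 has 30 days: 441 − 30 = 411 left.
October 1967 has 31 days: 411 − 31 = 380 left.
September 1967 has 30 days: 380 − 30 = 350 left.
August 1967 has 31 days: 350 − 31 = 319 left.
July 1967 has 31 days: 319 − 31 = 288 left.
June 1967 has 30 days: 288 − 30 = 258 left.
May 1967 has 31 days: 258 − 31 = 227 left.
April 1967 has 30 days: 227 − 30 = 197 left.
March 1967 has 31 days: 197 − 31 = 166 left.
February 1967 has 28 days (1967 is not a leap year): 166 − 28 = 138 left.
January 1967 has 31 days: 138 − 31 = 107 left.
December 1966 has 31 days: 107 − 31 = 76 left.
November 1966 has 30 days: 76 − 30 = 46 left.
October 1966 has 31 days: 46 − 31 = 15 left.
September 1966 has 30 days; 30 − 15 = 15 → September 15, 1966.
Going back 600 days from September 15, 1966:
Going back 15 days from September 15, 1966 reaches the end of the previous month; 600 − 15 = 585 left.
August 1966 has 31 days: 585 − 31 = 554 left.
July 1966 has 31 days: 554 − 31 = 523 left.
June 1966 has 30 days: 523 − 30 = 493 left.
May 1966 has 31 days: 493 − 31 = 462 left.
April 1966 has 30 days: 462 − 30 = 432 left.
March 1966 has 31 days: 432 − 31 = 401 left.
February 1966 has 28 days (1966 is not a leap year): 401 − 28 = 373 left.
January 1966 has 31 days: 373 − 31 = 342 left.
December 1965 has 31 days: 342 − 31 = 311 left.
November 1965 has 30 days: 311 − 30 = 281 left.
October 1965 has 31 days: 281 − 31 = 250 left.
September 1965 has 30 days: 250 − 30 = 220 left.
August 1965 has 31 days: 220 − 31 = 189 left.
July 1965 has 31 days: 189 − 31 = 158 left.
June 1965 has 30 days: 158 − 30 = 128 left.
May 1965 has 31 days: 128 − 31 = 97 left.
April 1965 has 30 days: 97 − 30 = 67 left.
March 1965 has 31 days: 67 − 31 = 36 left.
February 1965 has 28 days (1965 is not a leap year): 36 − 28 = 8 left.
January 1965 has 31 days; 31 − 8 = 23 → January 23, 1965.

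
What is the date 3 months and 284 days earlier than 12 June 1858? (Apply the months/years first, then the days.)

June 1, 1857

Going back 3 months and 284 days from June 12, 1858: first the month/year part, then the days.
month 6 − 3 = 3 → March 1858.
Day 12 is valid in March, giving March 12, 1858.
Now subtract 284 days from March 12, 1858.
Going back 12 days from March 12, 1858 reaches the end of the previous month; 284 − 12 = 272 left.
February 1858 has 28 days (1858 is not a leap year): 272 − 28 = 244 left.
January 1858 has 31 days: 244 − 31 = 213 left.
December 1857 has 31 days: 213 − 31 = 182 left.
November 1857 has 30 days: 182 − 30 = 152 left.
October 1857 has 31 days: 152 − 31 = 121 left.
September 1857 has 30 days: 121 − 30 = 91 left.
August 1857 has 31 days: 91 − 31 = 60 left.
July 1857 has 31 days: 60 − 31 = 29 left.
June 1857 has 30 days; 30 − 29 = 1 → June 1, 1857.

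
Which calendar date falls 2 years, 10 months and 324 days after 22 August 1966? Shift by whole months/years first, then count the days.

Advancing 2 years, 10 months and 324 days from August 22, 1966: first the month/year part, then the days.
+2 years → 1968; month 8 + 10 = 18, which is month 6 of year 1969 → June 1969.
Day 22 is valid in June, giving June 22, 1969.
Now add 324 days from June 22, 1969.
June has 30 days, so 30 − 22 = 8 days remain after June 22, 1969; 324 − 8 = 316 left.
July 1969 has 31 days: 316 − 31 = 285 left.
August 1969 has 31 days: 285 − 31 = 254 left.
September 1969 has 30 days: 254 − 30 = 224 left.
October 1969 has 31 days: 224 − 31 = 193 left.
November 1969 has 30 days: 193 − 30 = 163 left.
December 1969 has 31 days: 163 − 31 = 132 left.
January 1970 has 31 days: 132 − 31 = 101 left.
February 1970 has 28 days (1970 is not a leap year): 101 − 28 = 73 left.
March 1970 has 31 days: 73 − 31 = 42 left.
April 1970 has 30 days: 42 − 30 = 12 left.
12 days into May 1970 → May 12, 1970.

May 12, 1970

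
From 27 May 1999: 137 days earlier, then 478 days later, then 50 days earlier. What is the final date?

Going back 137 days from May 27, 1999:
Going back 27 days from May 27, 1999 reaches the end of the previous month; 137 − 27 = 110 left.
April 1999 has 30 days: 110 − 30 = 80 left.
March 1999 has 31 days: 80 − 31 = 49 left.
February 1999 has 28 days (1999 is not a leap year): 49 − 28 = 21 left.
January 1999 has 31 days; 31 − 21 = 10 → January 10, 1999.
Advancing 478 days from January 10, 1999:
January has 31 days, so 31 − 10 = 21 days remain after January 10, 1999; 478 − 21 = 457 left.
February 1999 has 28 days (1999 is not a leap year): 457 − 28 = 429 left.
March 1999 has 31 days: 429 − 31 = 398 left.
April 1999 has 30 days: 398 − 30 = 368 left.
May 1999 has 31 days: 368 − 31 = 337 left.
June 1999 has 30 days: 337 − 30 = 307 left.
July 1999 has 31 days: 307 − 31 = 276 left.
August 1999 has 31 days: 276 − 31 = 245 left.
September 1999 has 30 days: 245 − 30 = 215 left.
October 1999 has 31 days: 215 − 31 = 184 left.
November 1999 has 30 days: 184 − 30 = 154 left.
December 1999 has 31 days: 154 − 31 = 123 left.
January 2000 has 31 days: 123 − 31 = 92 left.
February 2000 has 29 days (2000 is a leap year (divisible by 400)): 92 − 29 = 63 left.
March 2000 has 31 days: 63 − 31 = 32 left.
April 2000 has 30 days: 32 − 30 = 2 left.
2 days into May 2000 → May 2, 2000.
Going back 50 days from May 2, 2000:
Going back 2 days from May 2, 2000 reaches the end of the previous month; 50 − 2 = 48 left.
April 2000 has 30 days: 48 − 30 = 18 left.
March 2000 has 31 days; 31 − 18 = 13 → March 13, 2000.

March 13, 2000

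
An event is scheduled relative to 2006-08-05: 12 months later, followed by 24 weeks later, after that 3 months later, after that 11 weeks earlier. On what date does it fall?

Advancing 12 months from August 5, 2006:
month 8 + 12 = 20, which is month 8 of year 2007 → August 2007.
Day 5 is valid in August, giving August 5, 2007.
Adding 24 weeks (= 168 days) from August 5, 2007:
August has 31 days, so 31 − 5 = 26 days remain after August 5, 2007; 168 − 26 = 142 left.
September 2007 has 30 days: 142 − 30 = 112 left.
October 2007 has 31 days: 112 − 31 = 81 left.
November 2007 has 30 days: 81 − 30 = 51 left.
December 2007 has 31 days: 51 − 31 = 20 left.
20 days into January 2008 → January 20, 2008.
Adding 3 months from January 20, 2008:
month 1 + 3 = 4 → April 2008.
Day 20 is valid in April, giving April 20, 2008.
Subtracting 11 weeks (= 77 days) from April 20, 2008:
Going back 20 days from April 20, 2008 reaches the end of the previous month; 77 − 20 = 57 left.
March 2008 has 31 days: 57 − 31 = 26 left.
February 2008 has 29 days; 29 − 26 = 3 → February 3, 2008.

February 3, 2008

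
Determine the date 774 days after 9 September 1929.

October 23, 1931

Adding 774 days from September 9, 1929.
September has 30 days, so 30 − 9 = 21 days remain after September 9, 1929; 774 − 21 = 753 left.
October 1929 has 31 days: 753 − 31 = 722 left.
November 1929 has 30 days: 722 − 30 = 692 left.
December 1929 has 31 days: 692 − 31 = 661 left.
January 1930 has 31 days: 661 − 31 = 630 left.
February 1930 has 28 days (1930 is not a leap year): 630 − 28 = 602 left.
March 1930 has 31 days: 602 − 31 = 571 left.
April 1930 has 30 days: 571 − 30 = 541 left.
May 1930 has 31 days: 541 − 31 = 510 left.
June 1930 has 30 days: 510 − 30 = 480 left.
July 1930 has 31 days: 480 − 31 = 449 left.
August 1930 has 31 days: 449 − 31 = 418 left.
September 1930 has 30 days: 418 − 30 = 388 left.
October 1930 has 31 days: 388 − 31 = 357 left.
November 1930 has 30 days: 357 − 30 = 327 left.
December 1930 has 31 days: 327 − 31 = 296 left.
January 1931 has 31 days: 296 − 31 = 265 left.
February 1931 has 28 days (1931 is not a leap year): 265 − 28 = 237 left.
March 1931 has 31 days: 237 − 31 = 206 left.
April 1931 has 30 days: 206 − 30 = 176 left.
May 1931 has 31 days: 176 − 31 = 145 left.
June 1931 has 30 days: 145 − 30 = 115 left.
July 1931 has 31 days: 115 − 31 = 84 left.
August 1931 has 31 days: 84 − 31 = 53 left.
September 1931 has 30 days: 53 − 30 = 23 left.
23 days into October 1931 → October 23, 1931.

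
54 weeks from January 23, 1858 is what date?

Counting forward 54 weeks = 378 days from January 23, 1858.
January has 31 days, so 31 − 23 = 8 days remain after January 23, 1858; 378 − 8 = 370 left.
February 1858 has 28 days (1858 is not a leap year): 370 − 28 = 342 left.
March 1858 has 31 days: 342 − 31 = 311 left.
April 1858 has 30 days: 311 − 30 = 281 left.
May 1858 has 31 days: 281 − 31 = 250 left.
June 1858 has 30 days: 250 − 30 = 220 left.
July 1858 has 31 days: 220 − 31 = 189 left.
August 1858 has 31 days: 189 − 31 = 158 left.
September 1858 has 30 days: 158 − 30 = 128 left.
October 1858 has 31 days: 128 − 31 = 97 left.
November 1858 has 30 days: 97 − 30 = 67 left.
December 1858 has 31 days: 67 − 31 = 36 left.
January 1859 has 31 days: 36 − 31 = 5 left.
5 days into February 1859 → February 5, 1859.

February 5, 1859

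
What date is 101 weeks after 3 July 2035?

Advancing 101 weeks = 707 days from July 3, 2035.
July has 31 days, so 31 − 3 = 28 days remain after July 3, 2035; 707 − 28 = 679 left.
August 2035 has 31 days: 679 − 31 = 648 left.
September 2035 has 30 days: 648 − 30 = 618 left.
October 2035 has 31 days: 618 − 31 = 587 left.
November 2035 has 30 days: 587 − 30 = 557 left.
December 2035 has 31 days: 557 − 31 = 526 left.
January 2036 has 31 days: 526 − 31 = 495 left.
February 2036 has 29 days (2036 is a leap year): 495 − 29 = 466 left.
March 2036 has 31 days: 466 − 31 = 435 left.
April 2036 has 30 days: 435 − 30 = 405 left.
May 2036 has 31 days: 405 − 31 = 374 left.
June 2036 has 30 days: 374 − 30 = 344 left.
July 2036 has 31 days: 344 − 31 = 313 left.
August 2036 has 31 days: 313 − 31 = 282 left.
September 2036 has 30 days: 282 − 30 = 252 left.
October 2036 has 31 days: 252 − 31 = 221 left.
November 2036 has 30 days: 221 − 30 = 191 left.
December 2036 has 31 days: 191 − 31 = 160 left.
January 2037 has 31 days: 160 − 31 = 129 left.
February 2037 has 28 days (2037 is not a leap year): 129 − 28 = 101 left.
March 2037 has 31 days: 101 − 31 = 70 left.
April 2037 has 30 days: 70 − 30 = 40 left.
May 2037 has 31 days: 40 − 31 = 9 left.
9 days into June 2037 → June 9, 2037.

June 9, 2037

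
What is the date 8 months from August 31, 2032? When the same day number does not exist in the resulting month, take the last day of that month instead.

Counting forward 8 months from August 31, 2032.
month 8 + 8 = 16, which is month 4 of year 2033 → April 2033.
April 2033 has only 30 days and the start was day 31, so the date clamps to April 30, 2033.

April 30, 2033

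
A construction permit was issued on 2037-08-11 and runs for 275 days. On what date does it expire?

May 13, 2038

Adding 275 days from August 11, 2037.
August has 31 days, so 31 − 11 = 20 days remain after August 11, 2037; 275 − 20 = 255 left.
September 2037 has 30 days: 255 − 30 = 225 left.
October 2037 has 31 days: 225 − 31 = 194 left.
November 2037 has 30 days: 194 − 30 = 164 left.
December 2037 has 31 days: 164 − 31 = 133 left.
January 2038 has 31 days: 133 − 31 = 102 left.
February 2038 has 28 days (2038 is not a leap year): 102 − 28 = 74 left.
March 2038 has 31 days: 74 − 31 = 43 left.
April 2038 has 30 days: 43 − 30 = 13 left.
13 days into May 2038 → May 13, 2038.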